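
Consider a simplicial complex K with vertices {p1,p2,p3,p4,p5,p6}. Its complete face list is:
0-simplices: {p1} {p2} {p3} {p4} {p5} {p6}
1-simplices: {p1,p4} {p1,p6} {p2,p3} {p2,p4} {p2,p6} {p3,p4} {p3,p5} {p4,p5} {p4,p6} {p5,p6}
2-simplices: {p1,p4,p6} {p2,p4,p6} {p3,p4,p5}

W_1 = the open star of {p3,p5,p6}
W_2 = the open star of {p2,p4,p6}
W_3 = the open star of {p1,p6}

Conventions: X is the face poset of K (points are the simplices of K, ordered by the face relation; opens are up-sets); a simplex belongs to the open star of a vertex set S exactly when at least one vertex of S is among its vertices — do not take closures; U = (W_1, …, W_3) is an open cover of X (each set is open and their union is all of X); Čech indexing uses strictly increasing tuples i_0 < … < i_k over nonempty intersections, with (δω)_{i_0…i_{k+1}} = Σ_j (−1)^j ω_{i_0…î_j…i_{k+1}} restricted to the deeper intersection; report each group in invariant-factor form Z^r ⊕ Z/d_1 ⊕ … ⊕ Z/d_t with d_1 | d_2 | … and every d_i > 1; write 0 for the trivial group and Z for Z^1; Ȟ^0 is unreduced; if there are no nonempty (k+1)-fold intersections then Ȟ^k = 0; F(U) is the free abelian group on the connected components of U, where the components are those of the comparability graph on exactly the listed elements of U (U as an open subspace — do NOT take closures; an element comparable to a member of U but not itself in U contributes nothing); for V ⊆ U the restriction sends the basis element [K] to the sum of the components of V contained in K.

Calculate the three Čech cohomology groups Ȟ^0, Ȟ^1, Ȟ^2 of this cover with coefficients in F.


nerve simplices:
  W1={{p3},{p5},{p6},{p1,p6},{p2,p3},{p2,p6},{p3,p4},{p3,p5},{p4,p5},{p4,p6},{p5,p6},{p1,p4,p6},{p2,p4,p6},{p3,p4,p5}} W2={{p2},{p4},{p6},{p1,p4},{p1,p6},{p2,p3},{p2,p4},{p2,p6},{p3,p4},{p4,p5},{p4,p6},{p5,p6},{p1,p4,p6},{p2,p4,p6},{p3,p4,p5}} W3={{p1},{p6},{p1,p4},{p1,p6},{p2,p6},{p4,p6},{p5,p6},{p1,p4,p6},{p2,p4,p6}}
  W12={{p6},{p1,p6},{p2,p3},{p2,p6},{p3,p4},{p4,p5},{p4,p6},{p5,p6},{p1,p4,p6},{p2,p4,p6},{p3,p4,p5}} W13={{p6},{p1,p6},{p2,p6},{p4,p6},{p5,p6},{p1,p4,p6},{p2,p4,p6}} W23={{p6},{p1,p4},{p1,p6},{p2,p6},{p4,p6},{p5,p6},{p1,p4,p6},{p2,p4,p6}}
  W123={{p6},{p1,p6},{p2,p6},{p4,p6},{p5,p6},{p1,p4,p6},{p2,p4,p6}}
components per intersection:
  W1: {{p3},{p5},{p6},{p1,p6},{p2,p3},{p2,p6},{p3,p4},{p3,p5},{p4,p5},{p4,p6},{p5,p6},{p1,p4,p6},{p2,p4,p6},{p3,p4,p5}}
  W2: {{p2},{p4},{p6},{p1,p4},{p1,p6},{p2,p3},{p2,p4},{p2,p6},{p3,p4},{p4,p5},{p4,p6},{p5,p6},{p1,p4,p6},{p2,p4,p6},{p3,p4,p5}}
  W3: {{p1},{p6},{p1,p4},{p1,p6},{p2,p6},{p4,p6},{p5,p6},{p1,p4,p6},{p2,p4,p6}}
  W12: {{p6},{p1,p6},{p2,p6},{p4,p6},{p5,p6},{p1,p4,p6},{p2,p4,p6}} {{p2,p3}} {{p3,p4},{p4,p5},{p3,p4,p5}}
  W13: {{p6},{p1,p6},{p2,p6},{p4,p6},{p5,p6},{p1,p4,p6},{p2,p4,p6}}
  W23: {{p6},{p1,p4},{p1,p6},{p2,p6},{p4,p6},{p5,p6},{p1,p4,p6},{p2,p4,p6}}
  W123: {{p6},{p1,p6},{p2,p6},{p4,p6},{p5,p6},{p1,p4,p6},{p2,p4,p6}}
C dims 3,5,1; δ0: rk 2, SNF 1^2; δ1: rk 1, SNF 1^1
degree 0: 3−2−0 = 1 → Ȟ^0 ≅ Z
degree 1: 5−1−2 = 2 → Ȟ^1 ≅ Z^2
degree 2: 1−0−1 = 0 → Ȟ^2 ≅ 0

Ȟ^0 = Z; Ȟ^1 = Z^2; Ȟ^2 = 0


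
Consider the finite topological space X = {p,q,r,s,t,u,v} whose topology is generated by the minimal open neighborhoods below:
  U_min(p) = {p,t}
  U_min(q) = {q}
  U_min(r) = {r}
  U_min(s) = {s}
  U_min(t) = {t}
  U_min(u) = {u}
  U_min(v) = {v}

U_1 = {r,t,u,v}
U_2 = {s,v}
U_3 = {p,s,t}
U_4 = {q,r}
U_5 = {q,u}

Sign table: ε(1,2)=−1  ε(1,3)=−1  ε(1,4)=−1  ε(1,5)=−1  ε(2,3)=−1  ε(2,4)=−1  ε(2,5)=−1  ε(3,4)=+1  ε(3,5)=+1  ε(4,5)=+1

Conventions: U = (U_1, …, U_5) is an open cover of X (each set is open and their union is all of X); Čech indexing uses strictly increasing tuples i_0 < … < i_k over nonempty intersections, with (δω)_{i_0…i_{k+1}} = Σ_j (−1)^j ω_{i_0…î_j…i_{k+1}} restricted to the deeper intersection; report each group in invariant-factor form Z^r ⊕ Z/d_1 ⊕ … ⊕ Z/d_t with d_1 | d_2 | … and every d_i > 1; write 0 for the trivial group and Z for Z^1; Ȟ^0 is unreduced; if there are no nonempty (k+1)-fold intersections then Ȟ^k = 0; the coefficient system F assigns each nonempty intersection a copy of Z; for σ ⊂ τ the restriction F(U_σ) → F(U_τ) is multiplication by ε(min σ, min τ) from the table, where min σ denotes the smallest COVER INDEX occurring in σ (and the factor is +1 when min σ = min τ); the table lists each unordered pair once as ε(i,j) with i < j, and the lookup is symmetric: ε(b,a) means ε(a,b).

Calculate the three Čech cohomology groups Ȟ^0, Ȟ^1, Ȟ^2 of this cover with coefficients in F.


Ȟ^0 = 0, Ȟ^1 = Z ⊕ Z/2 and Ȟ^2 = 0

nonempty overlaps:
  U12={v} U13={t} U14={r} U15={u} U23={s} U45={q}
C dims 5,6; δ0: rk 5, SNF 1^4·2
degree 0: 5−5−0 = 0 → Ȟ^0 ≅ 0
degree 1: 6−0−5 = 1 plus torsion [2] → Ȟ^1 ≅ Z ⊕ Z/2
degree 2: 0−0−0 = 0 → Ȟ^2 ≅ 0


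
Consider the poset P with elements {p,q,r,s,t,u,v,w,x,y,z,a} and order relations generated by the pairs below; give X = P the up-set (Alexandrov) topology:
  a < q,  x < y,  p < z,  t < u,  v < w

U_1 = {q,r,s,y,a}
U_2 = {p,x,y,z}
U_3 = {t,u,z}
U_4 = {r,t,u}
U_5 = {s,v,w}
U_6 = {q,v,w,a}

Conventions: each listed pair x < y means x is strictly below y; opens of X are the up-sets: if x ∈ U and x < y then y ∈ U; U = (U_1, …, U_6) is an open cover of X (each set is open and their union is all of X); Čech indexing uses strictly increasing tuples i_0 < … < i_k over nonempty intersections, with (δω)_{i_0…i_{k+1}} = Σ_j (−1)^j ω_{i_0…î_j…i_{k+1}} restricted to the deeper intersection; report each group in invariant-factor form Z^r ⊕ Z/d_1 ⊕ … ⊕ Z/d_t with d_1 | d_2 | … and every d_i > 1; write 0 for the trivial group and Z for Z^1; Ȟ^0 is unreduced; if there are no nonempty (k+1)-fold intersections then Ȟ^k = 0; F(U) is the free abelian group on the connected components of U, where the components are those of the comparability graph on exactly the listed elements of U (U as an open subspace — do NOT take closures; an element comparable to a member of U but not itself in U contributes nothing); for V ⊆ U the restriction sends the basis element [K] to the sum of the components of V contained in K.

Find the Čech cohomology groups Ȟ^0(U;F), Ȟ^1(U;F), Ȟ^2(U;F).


intersection data:
  U12={y} U14={r} U15={s} U16={q,a} U23={z} U34={t,u} U56={v,w}
components per intersection:
  U1: {q,a} {r} {s} {y}
  U2: {p,z} {x,y}
  U3: {t,u} {z}
  U4: {r} {t,u}
  U5: {s} {v,w}
  U6: {q,a} {v,w}
  U12: {y}
  U14: {r}
  U15: {s}
  U16: {q,a}
  U23: {z}
  U34: {t,u}
  U56: {v,w}
C dims 14,7; δ0: rk 7, SNF 1^7
Ȟ^0 = (14 − 7) − 0 = 7, so Ȟ^0 ≅ Z^7
Ȟ^1 = (7 − 0) − 7 = 0, so Ȟ^1 ≅ 0
Ȟ^2 = (0 − 0) − 0 = 0, so Ȟ^2 ≅ 0

Ȟ^0(U;F) ≅ Z^7; Ȟ^1(U;F) ≅ 0; Ȟ^2(U;F) ≅ 0


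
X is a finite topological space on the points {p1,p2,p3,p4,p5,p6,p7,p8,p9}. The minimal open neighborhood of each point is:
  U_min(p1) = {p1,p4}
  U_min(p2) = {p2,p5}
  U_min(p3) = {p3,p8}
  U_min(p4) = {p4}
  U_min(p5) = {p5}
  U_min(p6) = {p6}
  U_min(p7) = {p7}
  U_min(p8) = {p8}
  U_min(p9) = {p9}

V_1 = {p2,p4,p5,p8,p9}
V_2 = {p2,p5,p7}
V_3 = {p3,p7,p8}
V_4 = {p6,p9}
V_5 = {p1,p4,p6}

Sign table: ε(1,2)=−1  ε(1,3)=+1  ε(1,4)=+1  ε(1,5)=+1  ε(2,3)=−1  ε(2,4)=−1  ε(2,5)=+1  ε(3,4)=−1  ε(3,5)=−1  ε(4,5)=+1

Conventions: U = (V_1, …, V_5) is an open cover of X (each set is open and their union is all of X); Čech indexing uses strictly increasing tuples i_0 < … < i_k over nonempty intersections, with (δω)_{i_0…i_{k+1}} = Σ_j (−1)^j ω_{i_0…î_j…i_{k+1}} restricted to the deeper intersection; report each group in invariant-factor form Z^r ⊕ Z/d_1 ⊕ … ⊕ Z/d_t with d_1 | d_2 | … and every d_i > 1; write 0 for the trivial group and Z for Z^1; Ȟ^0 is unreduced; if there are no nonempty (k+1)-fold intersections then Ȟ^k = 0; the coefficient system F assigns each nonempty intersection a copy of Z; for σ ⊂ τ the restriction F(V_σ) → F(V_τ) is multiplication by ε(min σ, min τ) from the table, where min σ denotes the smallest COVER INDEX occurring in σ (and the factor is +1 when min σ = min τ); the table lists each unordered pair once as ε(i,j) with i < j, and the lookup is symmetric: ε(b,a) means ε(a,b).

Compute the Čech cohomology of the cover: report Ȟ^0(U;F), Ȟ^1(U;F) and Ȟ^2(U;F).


Ȟ^0 = Z,  Ȟ^1 = Z^2,  Ȟ^2 = 0

nonempty overlaps:
  V12={p2,p5} V13={p8} V14={p9} V15={p4} V23={p7} V45={p6}
C dims 5,6; δ0: rk 4, SNF 1^4
degree 0: 5−4−0 = 1 → Ȟ^0 ≅ Z
degree 1: 6−0−4 = 2 → Ȟ^1 ≅ Z^2
degree 2: 0−0−0 = 0 → Ȟ^2 ≅ 0


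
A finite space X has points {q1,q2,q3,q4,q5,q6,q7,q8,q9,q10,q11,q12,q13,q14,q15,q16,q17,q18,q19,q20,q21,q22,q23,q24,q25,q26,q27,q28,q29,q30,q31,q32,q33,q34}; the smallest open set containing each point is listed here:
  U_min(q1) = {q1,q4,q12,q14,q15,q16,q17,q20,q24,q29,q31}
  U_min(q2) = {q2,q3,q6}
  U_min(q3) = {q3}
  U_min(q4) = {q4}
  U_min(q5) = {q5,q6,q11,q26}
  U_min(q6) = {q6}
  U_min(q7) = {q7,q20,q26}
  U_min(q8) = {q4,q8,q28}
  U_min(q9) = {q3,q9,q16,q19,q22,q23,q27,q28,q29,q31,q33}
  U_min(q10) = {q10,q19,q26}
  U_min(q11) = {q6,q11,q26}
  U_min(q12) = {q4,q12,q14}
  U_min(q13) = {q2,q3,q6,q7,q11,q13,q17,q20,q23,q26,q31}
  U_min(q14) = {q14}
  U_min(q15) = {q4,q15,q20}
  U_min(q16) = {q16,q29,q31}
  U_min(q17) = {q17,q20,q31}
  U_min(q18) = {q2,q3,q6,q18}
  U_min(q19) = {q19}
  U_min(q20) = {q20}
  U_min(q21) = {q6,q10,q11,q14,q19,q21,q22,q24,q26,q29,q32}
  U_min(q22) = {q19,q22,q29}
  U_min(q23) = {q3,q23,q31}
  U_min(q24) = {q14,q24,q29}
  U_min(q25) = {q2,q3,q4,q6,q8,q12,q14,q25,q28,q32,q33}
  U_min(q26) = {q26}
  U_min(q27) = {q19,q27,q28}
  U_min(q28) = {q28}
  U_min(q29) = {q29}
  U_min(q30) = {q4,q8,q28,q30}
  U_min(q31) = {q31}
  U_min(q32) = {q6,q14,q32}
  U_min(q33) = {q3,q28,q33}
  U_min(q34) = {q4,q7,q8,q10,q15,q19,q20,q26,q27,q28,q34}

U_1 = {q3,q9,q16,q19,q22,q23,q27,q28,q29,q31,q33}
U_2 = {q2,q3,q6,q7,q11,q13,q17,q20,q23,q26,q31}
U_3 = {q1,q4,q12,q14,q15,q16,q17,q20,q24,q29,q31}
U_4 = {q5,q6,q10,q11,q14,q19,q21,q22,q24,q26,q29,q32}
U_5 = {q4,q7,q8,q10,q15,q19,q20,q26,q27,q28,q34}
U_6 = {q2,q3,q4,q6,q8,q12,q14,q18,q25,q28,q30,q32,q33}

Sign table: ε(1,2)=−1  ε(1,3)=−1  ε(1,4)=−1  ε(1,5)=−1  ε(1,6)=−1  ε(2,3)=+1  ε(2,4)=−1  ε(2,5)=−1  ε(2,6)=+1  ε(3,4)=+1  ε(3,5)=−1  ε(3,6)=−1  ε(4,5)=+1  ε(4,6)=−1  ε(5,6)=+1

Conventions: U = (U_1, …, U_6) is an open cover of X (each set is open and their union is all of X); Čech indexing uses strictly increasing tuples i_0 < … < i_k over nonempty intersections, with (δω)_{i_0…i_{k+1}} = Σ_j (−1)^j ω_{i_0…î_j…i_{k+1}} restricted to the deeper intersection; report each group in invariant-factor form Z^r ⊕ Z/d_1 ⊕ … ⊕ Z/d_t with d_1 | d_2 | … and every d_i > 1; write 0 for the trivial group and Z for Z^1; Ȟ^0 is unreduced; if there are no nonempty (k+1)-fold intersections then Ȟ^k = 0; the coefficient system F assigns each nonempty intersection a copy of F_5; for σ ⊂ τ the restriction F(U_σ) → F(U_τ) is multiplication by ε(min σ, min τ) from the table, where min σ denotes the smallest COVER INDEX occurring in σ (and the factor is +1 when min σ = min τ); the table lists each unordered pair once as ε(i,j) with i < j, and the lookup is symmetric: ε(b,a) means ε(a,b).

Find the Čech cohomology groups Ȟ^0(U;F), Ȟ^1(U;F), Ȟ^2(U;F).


nerve of the cover:
  U12={q3,q23,q31} U13={q16,q29,q31} U14={q19,q22,q29} U15={q19,q27,q28} U16={q3,q28,q33} U23={q17,q20,q31} U24={q6,q11,q26} U25={q7,q20,q26} U26={q2,q3,q6} U34={q14,q24,q29} U35={q4,q15,q20} U36={q4,q12,q14} U45={q10,q19,q26} U46={q6,q14,q32} U56={q4,q8,q28}
  U123={q31} U126={q3} U134={q29} U145={q19} U156={q28} U235={q20} U245={q26} U246={q6} U346={q14} U356={q4}
C dims 6,15,10; δ0: rk_F5 6; δ1: rk_F5 9
Ȟ^0 = (6 − 6) − 0 = 0, so Ȟ^0 ≅ 0
Ȟ^1 = (15 − 9) − 6 = 0, so Ȟ^1 ≅ 0
Ȟ^2 = (10 − 0) − 9 = 1, so Ȟ^2 ≅ Z/5

Ȟ^0 = 0; Ȟ^1 = 0; Ȟ^2 = Z/5


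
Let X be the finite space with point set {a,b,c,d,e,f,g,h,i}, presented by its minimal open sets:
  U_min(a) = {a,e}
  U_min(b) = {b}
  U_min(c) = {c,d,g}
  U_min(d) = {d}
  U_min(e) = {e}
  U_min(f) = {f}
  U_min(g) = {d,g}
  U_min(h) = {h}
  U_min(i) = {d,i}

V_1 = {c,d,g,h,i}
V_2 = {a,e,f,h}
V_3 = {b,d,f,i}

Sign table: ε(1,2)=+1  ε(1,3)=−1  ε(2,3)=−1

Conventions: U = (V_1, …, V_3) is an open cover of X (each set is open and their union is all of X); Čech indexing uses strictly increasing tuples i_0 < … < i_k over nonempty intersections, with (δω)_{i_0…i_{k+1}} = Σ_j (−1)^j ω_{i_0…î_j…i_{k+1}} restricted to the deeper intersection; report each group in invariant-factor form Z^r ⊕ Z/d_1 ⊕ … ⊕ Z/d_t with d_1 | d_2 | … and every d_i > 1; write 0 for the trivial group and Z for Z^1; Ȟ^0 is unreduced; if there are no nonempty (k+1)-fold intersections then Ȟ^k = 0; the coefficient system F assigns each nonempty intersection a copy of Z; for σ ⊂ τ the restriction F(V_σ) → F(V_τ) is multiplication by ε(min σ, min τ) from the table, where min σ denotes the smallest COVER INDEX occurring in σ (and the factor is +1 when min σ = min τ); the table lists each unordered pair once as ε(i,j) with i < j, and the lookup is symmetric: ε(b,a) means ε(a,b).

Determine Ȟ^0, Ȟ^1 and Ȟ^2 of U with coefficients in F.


Ȟ^0 ≅ Z, Ȟ^1 ≅ Z and Ȟ^2 ≅ 0

nerve simplices:
  V12={h} V13={d,i} V23={f}
C dims 3,3; δ0: rk 2, SNF 1^2
degree 0: 3−2−0 = 1 → Ȟ^0 ≅ Z
degree 1: 3−0−2 = 1 → Ȟ^1 ≅ Z
degree 2: 0−0−0 = 0 → Ȟ^2 ≅ 0


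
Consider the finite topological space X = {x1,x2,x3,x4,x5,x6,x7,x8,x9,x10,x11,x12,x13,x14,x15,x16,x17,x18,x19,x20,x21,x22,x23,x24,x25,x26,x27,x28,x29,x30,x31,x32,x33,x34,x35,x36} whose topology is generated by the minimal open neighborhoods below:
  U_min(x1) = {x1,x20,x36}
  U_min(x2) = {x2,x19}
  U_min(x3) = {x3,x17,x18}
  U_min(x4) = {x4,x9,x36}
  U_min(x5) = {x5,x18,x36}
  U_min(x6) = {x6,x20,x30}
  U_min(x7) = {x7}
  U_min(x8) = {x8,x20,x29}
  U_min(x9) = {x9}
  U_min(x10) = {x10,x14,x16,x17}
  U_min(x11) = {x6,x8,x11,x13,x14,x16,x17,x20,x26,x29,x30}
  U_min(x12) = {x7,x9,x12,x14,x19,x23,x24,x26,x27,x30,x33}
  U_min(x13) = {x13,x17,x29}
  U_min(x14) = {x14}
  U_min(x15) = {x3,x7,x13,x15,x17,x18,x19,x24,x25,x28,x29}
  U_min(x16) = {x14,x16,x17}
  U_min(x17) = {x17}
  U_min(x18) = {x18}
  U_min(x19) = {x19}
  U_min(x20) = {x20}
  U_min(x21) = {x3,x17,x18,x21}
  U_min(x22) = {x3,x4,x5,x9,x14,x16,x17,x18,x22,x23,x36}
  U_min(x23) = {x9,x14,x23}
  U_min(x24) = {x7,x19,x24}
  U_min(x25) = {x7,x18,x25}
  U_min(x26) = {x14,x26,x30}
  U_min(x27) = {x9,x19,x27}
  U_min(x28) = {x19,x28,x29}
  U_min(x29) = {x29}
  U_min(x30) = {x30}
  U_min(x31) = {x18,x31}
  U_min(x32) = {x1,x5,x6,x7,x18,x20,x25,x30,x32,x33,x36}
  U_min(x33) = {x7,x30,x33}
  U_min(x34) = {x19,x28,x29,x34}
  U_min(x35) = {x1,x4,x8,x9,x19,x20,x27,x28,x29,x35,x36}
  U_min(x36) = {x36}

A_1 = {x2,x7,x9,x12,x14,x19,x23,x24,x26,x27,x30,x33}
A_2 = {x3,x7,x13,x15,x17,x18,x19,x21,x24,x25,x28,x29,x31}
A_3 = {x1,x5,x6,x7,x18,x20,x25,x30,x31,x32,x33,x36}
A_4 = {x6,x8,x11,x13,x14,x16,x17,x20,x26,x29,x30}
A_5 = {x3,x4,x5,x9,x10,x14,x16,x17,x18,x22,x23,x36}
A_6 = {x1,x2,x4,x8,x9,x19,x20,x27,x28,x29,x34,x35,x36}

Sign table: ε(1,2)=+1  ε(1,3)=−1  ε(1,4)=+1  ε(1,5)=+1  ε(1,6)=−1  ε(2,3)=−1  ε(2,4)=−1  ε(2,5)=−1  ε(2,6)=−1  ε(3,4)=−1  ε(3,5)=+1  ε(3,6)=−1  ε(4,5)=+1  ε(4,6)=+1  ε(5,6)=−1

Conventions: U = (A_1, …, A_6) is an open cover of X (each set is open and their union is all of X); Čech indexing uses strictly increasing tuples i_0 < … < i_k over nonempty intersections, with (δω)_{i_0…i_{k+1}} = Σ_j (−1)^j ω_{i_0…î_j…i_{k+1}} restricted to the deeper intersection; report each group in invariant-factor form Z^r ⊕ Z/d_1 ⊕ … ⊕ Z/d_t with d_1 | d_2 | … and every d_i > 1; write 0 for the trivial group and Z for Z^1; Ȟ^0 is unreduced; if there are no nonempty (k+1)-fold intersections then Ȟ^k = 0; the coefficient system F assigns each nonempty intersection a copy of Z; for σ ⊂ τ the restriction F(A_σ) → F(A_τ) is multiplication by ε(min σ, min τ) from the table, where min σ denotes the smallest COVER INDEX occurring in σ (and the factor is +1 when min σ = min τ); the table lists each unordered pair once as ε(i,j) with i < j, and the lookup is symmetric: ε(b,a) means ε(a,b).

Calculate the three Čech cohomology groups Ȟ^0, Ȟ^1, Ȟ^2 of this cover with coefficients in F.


Ȟ^0 = 0, Ȟ^1 = Z/2, Ȟ^2 = Z

nonempty intersections:
  A12={x7,x19,x24} A13={x7,x30,x33} A14={x14,x26,x30} A15={x9,x14,x23} A16={x2,x9,x19,x27} A23={x7,x18,x25,x31} A24={x13,x17,x29} A25={x3,x17,x18} A26={x19,x28,x29} A34={x6,x20,x30} A35={x5,x18,x36} A36={x1,x20,x36} A45={x14,x16,x17} A46={x8,x20,x29} A56={x4,x9,x36}
  A123={x7} A126={x19} A134={x30} A145={x14} A156={x9} A235={x18} A245={x17} A246={x29} A346={x20} A356={x36}
C dims 6,15,10; δ0: rk 6, SNF 1^5·2; δ1: rk 9, SNF 1^9
Ȟ^0: (6−6)−0=0 ⇒ 0
Ȟ^1: (15−9)−6=0 plus torsion [2] ⇒ Z/2
Ȟ^2: (10−0)−9=1 ⇒ Z


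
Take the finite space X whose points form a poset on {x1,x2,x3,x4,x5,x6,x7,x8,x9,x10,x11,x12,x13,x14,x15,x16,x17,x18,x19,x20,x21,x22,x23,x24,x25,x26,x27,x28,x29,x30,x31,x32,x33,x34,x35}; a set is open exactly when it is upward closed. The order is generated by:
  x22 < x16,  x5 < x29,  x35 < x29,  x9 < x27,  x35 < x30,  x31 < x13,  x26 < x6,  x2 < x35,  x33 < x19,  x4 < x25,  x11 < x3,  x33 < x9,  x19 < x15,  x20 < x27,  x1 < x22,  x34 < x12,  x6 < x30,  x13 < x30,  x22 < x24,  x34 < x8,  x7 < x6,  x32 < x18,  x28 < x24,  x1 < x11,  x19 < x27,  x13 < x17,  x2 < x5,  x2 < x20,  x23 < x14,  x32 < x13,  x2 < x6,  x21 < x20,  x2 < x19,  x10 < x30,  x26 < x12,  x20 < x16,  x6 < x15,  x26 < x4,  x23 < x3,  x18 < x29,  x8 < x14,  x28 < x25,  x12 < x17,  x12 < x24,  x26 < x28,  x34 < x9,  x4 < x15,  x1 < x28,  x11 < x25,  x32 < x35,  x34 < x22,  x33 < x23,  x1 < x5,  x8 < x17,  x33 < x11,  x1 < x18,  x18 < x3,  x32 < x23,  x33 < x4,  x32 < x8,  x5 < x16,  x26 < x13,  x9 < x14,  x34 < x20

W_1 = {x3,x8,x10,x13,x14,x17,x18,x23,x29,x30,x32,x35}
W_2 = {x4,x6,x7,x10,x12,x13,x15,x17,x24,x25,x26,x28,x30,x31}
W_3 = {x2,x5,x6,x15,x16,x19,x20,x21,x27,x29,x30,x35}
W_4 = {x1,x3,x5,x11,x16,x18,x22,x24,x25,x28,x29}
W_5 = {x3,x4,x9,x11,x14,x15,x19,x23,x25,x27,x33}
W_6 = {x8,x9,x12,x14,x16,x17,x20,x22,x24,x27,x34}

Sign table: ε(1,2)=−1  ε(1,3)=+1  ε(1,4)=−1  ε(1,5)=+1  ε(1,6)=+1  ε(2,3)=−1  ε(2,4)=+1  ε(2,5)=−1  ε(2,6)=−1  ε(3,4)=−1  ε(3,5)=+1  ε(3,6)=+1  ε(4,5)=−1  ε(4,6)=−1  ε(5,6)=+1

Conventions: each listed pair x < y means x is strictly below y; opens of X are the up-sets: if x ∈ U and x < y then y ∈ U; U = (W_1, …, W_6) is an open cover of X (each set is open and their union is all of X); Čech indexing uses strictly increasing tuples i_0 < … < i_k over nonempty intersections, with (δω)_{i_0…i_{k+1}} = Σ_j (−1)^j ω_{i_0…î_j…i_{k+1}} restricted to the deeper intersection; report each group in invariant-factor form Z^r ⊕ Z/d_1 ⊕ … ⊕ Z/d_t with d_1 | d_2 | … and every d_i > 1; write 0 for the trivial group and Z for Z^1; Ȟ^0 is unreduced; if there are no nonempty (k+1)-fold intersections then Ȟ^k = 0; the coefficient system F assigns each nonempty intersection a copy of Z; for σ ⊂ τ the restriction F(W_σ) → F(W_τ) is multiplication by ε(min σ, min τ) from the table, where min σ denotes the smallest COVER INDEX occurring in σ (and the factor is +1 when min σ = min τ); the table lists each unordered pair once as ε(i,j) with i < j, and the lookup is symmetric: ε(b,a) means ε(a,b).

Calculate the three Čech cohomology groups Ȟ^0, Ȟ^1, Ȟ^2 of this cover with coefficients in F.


Ȟ^0 = Z, Ȟ^1 = 0 and Ȟ^2 = Z/2

nonempty intersections:
  W12={x10,x13,x17,x30} W13={x29,x30,x35} W14={x3,x18,x29} W15={x3,x14,x23} W16={x8,x14,x17} W23={x6,x15,x30} W24={x24,x25,x28} W25={x4,x15,x25} W26={x12,x17,x24} W34={x5,x16,x29} W35={x15,x19,x27} W36={x16,x20,x27} W45={x3,x11,x25} W46={x16,x22,x24} W56={x9,x14,x27}
  W123={x30} W126={x17} W134={x29} W145={x3} W156={x14} W235={x15} W245={x25} W246={x24} W346={x16} W356={x27}
C dims 6,15,10; δ0: rk 5, SNF 1^5; δ1: rk 10, SNF 1^9·2
Ȟ^0: (6−5)−0=1 ⇒ Z
Ȟ^1: (15−10)−5=0 ⇒ 0
Ȟ^2: (10−0)−10=0 plus torsion [2] ⇒ Z/2


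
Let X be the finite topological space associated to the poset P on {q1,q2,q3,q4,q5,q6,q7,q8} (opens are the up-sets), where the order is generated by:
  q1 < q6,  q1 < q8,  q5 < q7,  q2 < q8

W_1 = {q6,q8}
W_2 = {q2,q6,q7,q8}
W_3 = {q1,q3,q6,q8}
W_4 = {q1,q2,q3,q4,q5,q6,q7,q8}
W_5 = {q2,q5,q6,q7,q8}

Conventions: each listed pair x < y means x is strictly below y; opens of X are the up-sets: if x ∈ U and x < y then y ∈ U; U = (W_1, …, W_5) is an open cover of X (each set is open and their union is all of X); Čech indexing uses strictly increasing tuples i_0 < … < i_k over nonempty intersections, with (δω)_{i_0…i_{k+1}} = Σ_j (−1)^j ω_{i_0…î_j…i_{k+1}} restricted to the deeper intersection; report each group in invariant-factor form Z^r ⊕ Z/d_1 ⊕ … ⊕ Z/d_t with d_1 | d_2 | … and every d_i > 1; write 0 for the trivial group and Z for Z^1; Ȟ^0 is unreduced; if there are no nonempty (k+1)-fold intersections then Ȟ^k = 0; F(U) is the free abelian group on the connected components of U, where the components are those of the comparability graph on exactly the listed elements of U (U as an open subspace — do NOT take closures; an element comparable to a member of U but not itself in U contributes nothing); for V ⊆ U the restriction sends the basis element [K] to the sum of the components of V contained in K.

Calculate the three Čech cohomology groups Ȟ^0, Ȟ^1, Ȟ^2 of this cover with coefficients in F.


nerve simplices:
  W12={q6,q8} W13={q6,q8} W14={q6,q8} W15={q6,q8} W23={q6,q8} W24={q2,q6,q7,q8} W25={q2,q6,q7,q8} W34={q1,q3,q6,q8} W35={q6,q8} W45={q2,q5,q6,q7,q8}
  W123={q6,q8} W124={q6,q8} W125={q6,q8} W134={q6,q8} W135={q6,q8} W145={q6,q8} W234={q6,q8} W235={q6,q8} W245={q2,q6,q7,q8} W345={q6,q8}
  W1234={q6,q8} W1235={q6,q8} W1245={q6,q8} W1345={q6,q8} W2345={q6,q8}
  W12345={q6,q8}
components per intersection:
  W1: {q6} {q8}
  W2: {q2,q8} {q6} {q7}
  W3: {q1,q6,q8} {q3}
  W4: {q1,q2,q6,q8} {q3} {q4} {q5,q7}
  W5: {q2,q8} {q5,q7} {q6}
  W12: {q6} {q8}
  W13: {q6} {q8}
  W14: {q6} {q8}
  W15: {q6} {q8}
  W23: {q6} {q8}
  W24: {q2,q8} {q6} {q7}
  W25: {q2,q8} {q6} {q7}
  W34: {q1,q6,q8} {q3}
  W35: {q6} {q8}
  W45: {q2,q8} {q5,q7} {q6}
  W123: {q6} {q8}
  W124: {q6} {q8}
  W125: {q6} {q8}
  W134: {q6} {q8}
  W135: {q6} {q8}
  W145: {q6} {q8}
  W234: {q6} {q8}
  W235: {q6} {q8}
  W245: {q2,q8} {q6} {q7}
  W345: {q6} {q8}
  W1234: {q6} {q8}
  W1235: {q6} {q8}
  W1245: {q6} {q8}
  W1345: {q6} {q8}
  W2345: {q6} {q8}
  W12345: {q6} {q8}
C dims 14,23,21,10; δ0: rk 10, SNF 1^10; δ1: rk 13, SNF 1^13; δ2: rk 8, SNF 1^8
degree 0: 14−10−0 = 4 → Ȟ^0 ≅ Z^4
degree 1: 23−13−10 = 0 → Ȟ^1 ≅ 0
degree 2: 21−8−13 = 0 → Ȟ^2 ≅ 0

Ȟ^0 = Z^4,  Ȟ^1 = 0,  Ȟ^2 = 0


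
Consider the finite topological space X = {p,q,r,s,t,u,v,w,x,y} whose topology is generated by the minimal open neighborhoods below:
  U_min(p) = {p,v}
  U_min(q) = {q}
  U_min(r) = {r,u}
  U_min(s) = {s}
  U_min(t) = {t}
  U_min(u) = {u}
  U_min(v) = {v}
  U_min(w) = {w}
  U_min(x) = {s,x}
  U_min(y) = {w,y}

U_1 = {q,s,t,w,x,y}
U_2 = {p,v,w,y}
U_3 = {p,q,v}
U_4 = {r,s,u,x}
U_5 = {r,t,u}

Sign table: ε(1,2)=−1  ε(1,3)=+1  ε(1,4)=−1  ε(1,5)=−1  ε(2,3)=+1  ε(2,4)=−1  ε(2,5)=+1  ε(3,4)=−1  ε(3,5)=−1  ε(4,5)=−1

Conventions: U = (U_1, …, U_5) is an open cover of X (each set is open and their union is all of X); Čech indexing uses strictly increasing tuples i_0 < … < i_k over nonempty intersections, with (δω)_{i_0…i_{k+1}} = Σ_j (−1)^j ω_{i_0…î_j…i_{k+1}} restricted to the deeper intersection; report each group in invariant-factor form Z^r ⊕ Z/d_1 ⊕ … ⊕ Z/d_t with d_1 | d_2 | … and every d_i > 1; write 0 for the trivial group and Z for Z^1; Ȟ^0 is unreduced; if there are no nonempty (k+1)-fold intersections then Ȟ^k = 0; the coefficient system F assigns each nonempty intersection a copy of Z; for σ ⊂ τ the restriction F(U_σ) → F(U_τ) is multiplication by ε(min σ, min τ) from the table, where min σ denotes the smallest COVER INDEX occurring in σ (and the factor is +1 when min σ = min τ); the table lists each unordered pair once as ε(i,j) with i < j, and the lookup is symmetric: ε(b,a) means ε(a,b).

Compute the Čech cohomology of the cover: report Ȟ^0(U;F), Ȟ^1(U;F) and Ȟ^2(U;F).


nonempty intersections:
  U12={w,y} U13={q} U14={s,x} U15={t} U23={p,v} U45={r,u}
C dims 5,6; δ0: rk 5, SNF 1^4·2
Ȟ^0: (5−5)−0=0 ⇒ 0
Ȟ^1: (6−0)−5=1 plus torsion [2] ⇒ Z ⊕ Z/2
Ȟ^2: (0−0)−0=0 ⇒ 0

Ȟ^0(U;F) ≅ 0; Ȟ^1(U;F) ≅ Z ⊕ Z/2; Ȟ^2(U;F) ≅ 0


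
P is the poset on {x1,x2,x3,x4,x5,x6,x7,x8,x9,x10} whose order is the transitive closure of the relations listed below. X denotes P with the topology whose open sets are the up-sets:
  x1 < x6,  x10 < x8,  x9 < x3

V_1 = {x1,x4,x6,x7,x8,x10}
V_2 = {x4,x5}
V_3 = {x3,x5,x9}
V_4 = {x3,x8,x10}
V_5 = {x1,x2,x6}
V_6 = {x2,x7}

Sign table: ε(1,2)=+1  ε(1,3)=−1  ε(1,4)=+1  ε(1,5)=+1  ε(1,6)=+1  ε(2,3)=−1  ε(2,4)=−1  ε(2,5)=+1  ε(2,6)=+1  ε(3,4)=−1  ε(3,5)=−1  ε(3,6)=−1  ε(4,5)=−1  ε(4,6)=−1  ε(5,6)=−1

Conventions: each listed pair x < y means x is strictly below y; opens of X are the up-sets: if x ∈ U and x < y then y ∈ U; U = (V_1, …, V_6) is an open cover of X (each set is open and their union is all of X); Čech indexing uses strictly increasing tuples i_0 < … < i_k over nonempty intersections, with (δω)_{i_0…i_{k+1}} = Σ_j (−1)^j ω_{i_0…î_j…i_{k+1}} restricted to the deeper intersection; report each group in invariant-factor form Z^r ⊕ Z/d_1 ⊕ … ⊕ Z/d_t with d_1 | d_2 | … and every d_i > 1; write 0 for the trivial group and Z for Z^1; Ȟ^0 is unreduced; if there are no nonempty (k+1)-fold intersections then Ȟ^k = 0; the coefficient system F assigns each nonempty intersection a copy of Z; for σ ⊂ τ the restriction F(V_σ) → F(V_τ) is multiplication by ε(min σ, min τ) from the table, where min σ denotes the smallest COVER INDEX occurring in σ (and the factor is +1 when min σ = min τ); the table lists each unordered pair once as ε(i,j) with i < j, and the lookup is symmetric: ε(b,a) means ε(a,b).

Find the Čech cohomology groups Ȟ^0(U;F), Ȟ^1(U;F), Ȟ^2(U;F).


nerve simplices:
  V12={x4} V14={x8,x10} V15={x1,x6} V16={x7} V23={x5} V34={x3} V56={x2}
C dims 6,7; δ0: rk 6, SNF 1^5·2
degree 0: 6−6−0 = 0 → Ȟ^0 ≅ 0
degree 1: 7−0−6 = 1 plus torsion [2] → Ȟ^1 ≅ Z ⊕ Z/2
degree 2: 0−0−0 = 0 → Ȟ^2 ≅ 0

Ȟ^0(U;F) ≅ 0; Ȟ^1(U;F) ≅ Z ⊕ Z/2; Ȟ^2(U;F) ≅ 0


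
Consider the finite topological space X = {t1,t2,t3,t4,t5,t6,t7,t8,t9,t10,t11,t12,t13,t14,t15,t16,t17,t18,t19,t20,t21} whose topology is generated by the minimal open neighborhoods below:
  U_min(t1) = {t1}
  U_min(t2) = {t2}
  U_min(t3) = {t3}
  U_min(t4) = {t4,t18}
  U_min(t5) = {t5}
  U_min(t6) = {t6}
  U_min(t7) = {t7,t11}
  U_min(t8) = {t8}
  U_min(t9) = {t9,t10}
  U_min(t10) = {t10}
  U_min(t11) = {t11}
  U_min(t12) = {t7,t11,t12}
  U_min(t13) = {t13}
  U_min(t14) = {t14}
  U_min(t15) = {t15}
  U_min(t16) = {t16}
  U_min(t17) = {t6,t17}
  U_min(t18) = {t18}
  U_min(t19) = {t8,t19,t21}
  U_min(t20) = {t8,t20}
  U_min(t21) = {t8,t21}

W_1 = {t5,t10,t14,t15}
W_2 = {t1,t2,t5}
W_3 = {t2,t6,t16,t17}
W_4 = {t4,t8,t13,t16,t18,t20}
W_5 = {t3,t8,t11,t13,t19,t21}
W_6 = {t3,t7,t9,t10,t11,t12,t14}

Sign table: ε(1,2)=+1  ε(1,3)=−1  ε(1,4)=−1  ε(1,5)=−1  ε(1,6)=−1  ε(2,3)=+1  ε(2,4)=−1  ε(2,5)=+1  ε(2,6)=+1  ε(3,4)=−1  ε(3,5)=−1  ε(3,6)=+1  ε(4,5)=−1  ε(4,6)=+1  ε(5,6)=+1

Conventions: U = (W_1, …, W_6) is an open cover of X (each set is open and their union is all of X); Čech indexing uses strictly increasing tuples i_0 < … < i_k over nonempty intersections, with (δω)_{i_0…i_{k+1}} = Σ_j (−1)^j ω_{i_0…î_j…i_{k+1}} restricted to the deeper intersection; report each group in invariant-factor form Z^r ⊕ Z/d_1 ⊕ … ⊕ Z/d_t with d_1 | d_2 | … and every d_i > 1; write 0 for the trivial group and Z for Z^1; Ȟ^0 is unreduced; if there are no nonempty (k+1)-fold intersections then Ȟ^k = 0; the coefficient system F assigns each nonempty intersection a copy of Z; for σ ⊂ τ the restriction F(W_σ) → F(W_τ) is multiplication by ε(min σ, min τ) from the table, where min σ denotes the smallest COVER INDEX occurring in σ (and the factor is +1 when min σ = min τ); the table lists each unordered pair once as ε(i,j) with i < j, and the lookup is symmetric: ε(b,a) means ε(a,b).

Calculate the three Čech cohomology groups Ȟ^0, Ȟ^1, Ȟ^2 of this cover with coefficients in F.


Ȟ^0 ≅ 0, Ȟ^1 ≅ Z/2, Ȟ^2 ≅ 0

nerve of the cover:
  W12={t5} W16={t10,t14} W23={t2} W34={t16} W45={t8,t13} W56={t3,t11}
C dims 6,6; δ0: rk 6, SNF 1^5·2
Ȟ^0 = (6 − 6) − 0 = 0, so Ȟ^0 ≅ 0
Ȟ^1 = (6 − 0) − 6 = 0 plus torsion [2], so Ȟ^1 ≅ Z/2
Ȟ^2 = (0 − 0) − 0 = 0, so Ȟ^2 ≅ 0


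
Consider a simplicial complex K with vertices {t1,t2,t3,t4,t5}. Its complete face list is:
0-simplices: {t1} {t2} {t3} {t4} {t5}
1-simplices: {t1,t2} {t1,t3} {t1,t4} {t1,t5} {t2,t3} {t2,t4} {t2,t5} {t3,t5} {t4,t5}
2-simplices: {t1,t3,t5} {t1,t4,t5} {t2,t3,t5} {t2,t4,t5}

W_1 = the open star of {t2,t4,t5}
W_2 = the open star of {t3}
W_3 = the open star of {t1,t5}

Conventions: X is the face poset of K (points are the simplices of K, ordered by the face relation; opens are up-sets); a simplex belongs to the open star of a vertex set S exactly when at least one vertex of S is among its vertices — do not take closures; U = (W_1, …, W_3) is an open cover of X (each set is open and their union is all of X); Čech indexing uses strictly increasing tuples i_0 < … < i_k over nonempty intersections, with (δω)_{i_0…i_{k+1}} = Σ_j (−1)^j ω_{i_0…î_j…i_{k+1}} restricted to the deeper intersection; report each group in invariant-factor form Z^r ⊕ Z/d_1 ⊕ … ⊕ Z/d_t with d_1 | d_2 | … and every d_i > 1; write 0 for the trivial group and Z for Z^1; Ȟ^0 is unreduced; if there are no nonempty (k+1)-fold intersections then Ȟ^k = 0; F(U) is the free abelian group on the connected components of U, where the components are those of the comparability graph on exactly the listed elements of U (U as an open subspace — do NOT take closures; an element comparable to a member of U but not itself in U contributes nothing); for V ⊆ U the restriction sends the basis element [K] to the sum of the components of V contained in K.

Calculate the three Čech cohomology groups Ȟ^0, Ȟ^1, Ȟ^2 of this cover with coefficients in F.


Ȟ^0 = Z, Ȟ^1 = Z and Ȟ^2 = 0

intersection data:
  W1={{t2},{t4},{t5},{t1,t2},{t1,t4},{t1,t5},{t2,t3},{t2,t4},{t2,t5},{t3,t5},{t4,t5},{t1,t3,t5},{t1,t4,t5},{t2,t3,t5},{t2,t4,t5}} W2={{t3},{t1,t3},{t2,t3},{t3,t5},{t1,t3,t5},{t2,t3,t5}} W3={{t1},{t5},{t1,t2},{t1,t3},{t1,t4},{t1,t5},{t2,t5},{t3,t5},{t4,t5},{t1,t3,t5},{t1,t4,t5},{t2,t3,t5},{t2,t4,t5}}
  W12={{t2,t3},{t3,t5},{t1,t3,t5},{t2,t3,t5}} W13={{t5},{t1,t2},{t1,t4},{t1,t5},{t2,t5},{t3,t5},{t4,t5},{t1,t3,t5},{t1,t4,t5},{t2,t3,t5},{t2,t4,t5}} W23={{t1,t3},{t3,t5},{t1,t3,t5},{t2,t3,t5}}
  W123={{t3,t5},{t1,t3,t5},{t2,t3,t5}}
components per intersection:
  W1: {{t2},{t4},{t5},{t1,t2},{t1,t4},{t1,t5},{t2,t3},{t2,t4},{t2,t5},{t3,t5},{t4,t5},{t1,t3,t5},{t1,t4,t5},{t2,t3,t5},{t2,t4,t5}}
  W2: {{t3},{t1,t3},{t2,t3},{t3,t5},{t1,t3,t5},{t2,t3,t5}}
  W3: {{t1},{t5},{t1,t2},{t1,t3},{t1,t4},{t1,t5},{t2,t5},{t3,t5},{t4,t5},{t1,t3,t5},{t1,t4,t5},{t2,t3,t5},{t2,t4,t5}}
  W12: {{t2,t3},{t3,t5},{t1,t3,t5},{t2,t3,t5}}
  W13: {{t5},{t1,t4},{t1,t5},{t2,t5},{t3,t5},{t4,t5},{t1,t3,t5},{t1,t4,t5},{t2,t3,t5},{t2,t4,t5}} {{t1,t2}}
  W23: {{t1,t3},{t3,t5},{t1,t3,t5},{t2,t3,t5}}
  W123: {{t3,t5},{t1,t3,t5},{t2,t3,t5}}
C dims 3,4,1; δ0: rk 2, SNF 1^2; δ1: rk 1, SNF 1^1
Ȟ^0 = (3 − 2) − 0 = 1, so Ȟ^0 ≅ Z
Ȟ^1 = (4 − 1) − 2 = 1, so Ȟ^1 ≅ Z
Ȟ^2 = (1 − 0) − 1 = 0, so Ȟ^2 ≅ 0


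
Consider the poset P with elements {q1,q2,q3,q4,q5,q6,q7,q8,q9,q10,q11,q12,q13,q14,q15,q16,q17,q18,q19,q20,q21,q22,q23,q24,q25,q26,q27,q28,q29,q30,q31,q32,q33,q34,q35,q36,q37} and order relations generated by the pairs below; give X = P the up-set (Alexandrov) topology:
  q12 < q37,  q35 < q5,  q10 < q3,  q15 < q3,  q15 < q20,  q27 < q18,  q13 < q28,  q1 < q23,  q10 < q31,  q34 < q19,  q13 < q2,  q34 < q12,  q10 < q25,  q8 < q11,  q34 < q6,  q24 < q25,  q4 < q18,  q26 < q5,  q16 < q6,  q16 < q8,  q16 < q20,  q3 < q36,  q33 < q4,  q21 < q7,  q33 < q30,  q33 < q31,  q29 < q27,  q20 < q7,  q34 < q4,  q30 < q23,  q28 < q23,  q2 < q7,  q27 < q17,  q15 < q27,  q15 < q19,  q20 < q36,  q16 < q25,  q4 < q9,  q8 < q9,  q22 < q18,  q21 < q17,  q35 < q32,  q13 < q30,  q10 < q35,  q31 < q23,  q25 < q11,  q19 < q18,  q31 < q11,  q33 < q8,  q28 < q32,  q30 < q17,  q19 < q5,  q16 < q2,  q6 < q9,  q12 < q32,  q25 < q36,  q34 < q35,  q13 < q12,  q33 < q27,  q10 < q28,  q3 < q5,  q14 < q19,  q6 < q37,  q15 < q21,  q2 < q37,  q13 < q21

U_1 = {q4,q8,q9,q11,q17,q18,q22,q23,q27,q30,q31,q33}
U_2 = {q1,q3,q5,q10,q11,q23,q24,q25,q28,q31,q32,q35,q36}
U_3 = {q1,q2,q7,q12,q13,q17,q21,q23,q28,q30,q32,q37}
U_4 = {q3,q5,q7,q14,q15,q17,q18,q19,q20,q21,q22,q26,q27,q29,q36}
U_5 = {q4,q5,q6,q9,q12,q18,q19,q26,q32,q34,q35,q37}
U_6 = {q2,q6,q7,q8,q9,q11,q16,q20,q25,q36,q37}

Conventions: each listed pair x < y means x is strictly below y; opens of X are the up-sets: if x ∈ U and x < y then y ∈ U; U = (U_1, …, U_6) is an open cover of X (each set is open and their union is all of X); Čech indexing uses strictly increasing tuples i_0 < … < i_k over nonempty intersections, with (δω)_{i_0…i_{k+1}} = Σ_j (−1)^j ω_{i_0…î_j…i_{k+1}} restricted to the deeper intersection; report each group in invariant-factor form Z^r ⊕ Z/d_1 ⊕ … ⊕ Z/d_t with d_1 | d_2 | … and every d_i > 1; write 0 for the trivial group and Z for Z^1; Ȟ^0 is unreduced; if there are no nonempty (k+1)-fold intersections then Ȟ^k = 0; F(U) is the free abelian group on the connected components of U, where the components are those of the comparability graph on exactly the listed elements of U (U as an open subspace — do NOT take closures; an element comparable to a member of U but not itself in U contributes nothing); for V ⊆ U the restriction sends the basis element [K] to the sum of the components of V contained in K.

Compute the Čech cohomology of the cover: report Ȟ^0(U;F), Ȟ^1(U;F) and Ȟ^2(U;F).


Ȟ^0 = Z,  Ȟ^1 = 0,  Ȟ^2 = Z/2

nonempty intersections:
  U12={q11,q23,q31} U13={q17,q23,q30} U14={q17,q18,q22,q27} U15={q4,q9,q18} U16={q8,q9,q11} U23={q1,q23,q28,q32} U24={q3,q5,q36} U25={q5,q32,q35} U26={q11,q25,q36} U34={q7,q17,q21} U35={q12,q32,q37} U36={q2,q7,q37} U45={q5,q18,q19,q26} U46={q7,q20,q36} U56={q6,q9,q37}
  U123={q23} U126={q11} U134={q17} U145={q18} U156={q9} U235={q32} U245={q5} U246={q36} U346={q7} U356={q37}
components per intersection:
  U1: {q4,q8,q9,q11,q17,q18,q22,q23,q27,q30,q31,q33}
  U2: {q1,q3,q5,q10,q11,q23,q24,q25,q28,q31,q32,q35,q36}
  U3: {q1,q2,q7,q12,q13,q17,q21,q23,q28,q30,q32,q37}
  U4: {q3,q5,q7,q14,q15,q17,q18,q19,q20,q21,q22,q26,q27,q29,q36}
  U5: {q4,q5,q6,q9,q12,q18,q19,q26,q32,q34,q35,q37}
  U6: {q2,q6,q7,q8,q9,q11,q16,q20,q25,q36,q37}
  U12: {q11,q23,q31}
  U13: {q17,q23,q30}
  U14: {q17,q18,q22,q27}
  U15: {q4,q9,q18}
  U16: {q8,q9,q11}
  U23: {q1,q23,q28,q32}
  U24: {q3,q5,q36}
  U25: {q5,q32,q35}
  U26: {q11,q25,q36}
  U34: {q7,q17,q21}
  U35: {q12,q32,q37}
  U36: {q2,q7,q37}
  U45: {q5,q18,q19,q26}
  U46: {q7,q20,q36}
  U56: {q6,q9,q37}
  U123: {q23}
  U126: {q11}
  U134: {q17}
  U145: {q18}
  U156: {q9}
  U235: {q32}
  U245: {q5}
  U246: {q36}
  U346: {q7}
  U356: {q37}
C dims 6,15,10; δ0: rk 5, SNF 1^5; δ1: rk 10, SNF 1^9·2
Ȟ^0: (6−5)−0=1 ⇒ Z
Ȟ^1: (15−10)−5=0 ⇒ 0
Ȟ^2: (10−0)−10=0 plus torsion [2] ⇒ Z/2


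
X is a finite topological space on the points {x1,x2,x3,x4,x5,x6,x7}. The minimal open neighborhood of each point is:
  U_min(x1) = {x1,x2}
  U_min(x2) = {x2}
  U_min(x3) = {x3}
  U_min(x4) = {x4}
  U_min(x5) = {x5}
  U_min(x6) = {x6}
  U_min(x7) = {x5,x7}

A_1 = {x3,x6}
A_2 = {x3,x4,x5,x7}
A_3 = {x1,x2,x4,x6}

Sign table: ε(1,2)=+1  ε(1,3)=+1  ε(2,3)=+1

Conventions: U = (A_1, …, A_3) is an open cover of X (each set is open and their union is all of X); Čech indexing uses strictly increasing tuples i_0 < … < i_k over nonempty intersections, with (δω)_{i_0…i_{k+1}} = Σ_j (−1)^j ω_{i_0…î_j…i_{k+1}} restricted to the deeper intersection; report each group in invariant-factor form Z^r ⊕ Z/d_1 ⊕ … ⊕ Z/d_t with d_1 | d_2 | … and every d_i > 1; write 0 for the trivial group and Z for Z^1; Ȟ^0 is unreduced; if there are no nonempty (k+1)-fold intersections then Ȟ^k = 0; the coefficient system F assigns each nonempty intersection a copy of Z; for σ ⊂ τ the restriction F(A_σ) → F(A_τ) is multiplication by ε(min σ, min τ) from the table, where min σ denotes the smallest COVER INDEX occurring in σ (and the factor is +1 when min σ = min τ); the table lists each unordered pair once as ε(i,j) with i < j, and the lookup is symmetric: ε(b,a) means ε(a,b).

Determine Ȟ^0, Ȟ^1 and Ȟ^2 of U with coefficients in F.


nonempty overlaps:
  A12={x3} A13={x6} A23={x4}
C dims 3,3; δ0: rk 2, SNF 1^2
degree 0: 3−2−0 = 1 → Ȟ^0 ≅ Z
degree 1: 3−0−2 = 1 → Ȟ^1 ≅ Z
degree 2: 0−0−0 = 0 → Ȟ^2 ≅ 0

Ȟ^0(U;F) ≅ Z; Ȟ^1(U;F) ≅ Z; Ȟ^2(U;F) ≅ 0


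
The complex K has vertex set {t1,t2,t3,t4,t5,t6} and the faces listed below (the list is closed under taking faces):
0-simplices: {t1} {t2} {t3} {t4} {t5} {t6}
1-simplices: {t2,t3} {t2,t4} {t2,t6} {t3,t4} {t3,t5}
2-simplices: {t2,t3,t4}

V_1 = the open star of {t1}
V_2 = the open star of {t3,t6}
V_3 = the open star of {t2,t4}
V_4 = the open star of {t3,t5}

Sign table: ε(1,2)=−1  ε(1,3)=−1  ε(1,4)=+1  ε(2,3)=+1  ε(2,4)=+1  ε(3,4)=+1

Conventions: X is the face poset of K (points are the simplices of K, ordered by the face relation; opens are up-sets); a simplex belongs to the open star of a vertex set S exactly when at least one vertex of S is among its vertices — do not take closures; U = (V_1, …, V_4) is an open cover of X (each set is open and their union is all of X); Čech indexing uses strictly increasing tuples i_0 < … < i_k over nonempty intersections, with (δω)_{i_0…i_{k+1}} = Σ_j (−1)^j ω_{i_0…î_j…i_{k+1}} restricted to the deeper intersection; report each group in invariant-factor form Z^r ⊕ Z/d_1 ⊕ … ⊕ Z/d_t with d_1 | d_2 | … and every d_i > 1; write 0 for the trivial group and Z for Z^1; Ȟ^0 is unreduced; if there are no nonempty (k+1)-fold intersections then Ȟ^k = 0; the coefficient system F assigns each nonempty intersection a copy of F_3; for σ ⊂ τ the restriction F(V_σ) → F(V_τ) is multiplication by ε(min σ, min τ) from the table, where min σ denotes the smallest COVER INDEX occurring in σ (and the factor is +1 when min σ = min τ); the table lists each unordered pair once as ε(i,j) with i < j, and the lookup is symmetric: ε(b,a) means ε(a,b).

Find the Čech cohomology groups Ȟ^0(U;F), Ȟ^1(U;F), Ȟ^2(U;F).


nonempty overlaps:
  V1={{t1}} V2={{t3},{t6},{t2,t3},{t2,t6},{t3,t4},{t3,t5},{t2,t3,t4}} V3={{t2},{t4},{t2,t3},{t2,t4},{t2,t6},{t3,t4},{t2,t3,t4}} V4={{t3},{t5},{t2,t3},{t3,t4},{t3,t5},{t2,t3,t4}}
  V23={{t2,t3},{t2,t6},{t3,t4},{t2,t3,t4}} V24={{t3},{t2,t3},{t3,t4},{t3,t5},{t2,t3,t4}} V34={{t2,t3},{t3,t4},{t2,t3,t4}}
  V234={{t2,t3},{t3,t4},{t2,t3,t4}}
C dims 4,3,1; δ0: rk_F3 2; δ1: rk_F3 1
degree 0: 4−2−0 = 2 → Ȟ^0 ≅ Z/3 ⊕ Z/3
degree 1: 3−1−2 = 0 → Ȟ^1 ≅ 0
degree 2: 1−0−1 = 0 → Ȟ^2 ≅ 0

Ȟ^0 ≅ Z/3 ⊕ Z/3, Ȟ^1 ≅ 0 and Ȟ^2 ≅ 0


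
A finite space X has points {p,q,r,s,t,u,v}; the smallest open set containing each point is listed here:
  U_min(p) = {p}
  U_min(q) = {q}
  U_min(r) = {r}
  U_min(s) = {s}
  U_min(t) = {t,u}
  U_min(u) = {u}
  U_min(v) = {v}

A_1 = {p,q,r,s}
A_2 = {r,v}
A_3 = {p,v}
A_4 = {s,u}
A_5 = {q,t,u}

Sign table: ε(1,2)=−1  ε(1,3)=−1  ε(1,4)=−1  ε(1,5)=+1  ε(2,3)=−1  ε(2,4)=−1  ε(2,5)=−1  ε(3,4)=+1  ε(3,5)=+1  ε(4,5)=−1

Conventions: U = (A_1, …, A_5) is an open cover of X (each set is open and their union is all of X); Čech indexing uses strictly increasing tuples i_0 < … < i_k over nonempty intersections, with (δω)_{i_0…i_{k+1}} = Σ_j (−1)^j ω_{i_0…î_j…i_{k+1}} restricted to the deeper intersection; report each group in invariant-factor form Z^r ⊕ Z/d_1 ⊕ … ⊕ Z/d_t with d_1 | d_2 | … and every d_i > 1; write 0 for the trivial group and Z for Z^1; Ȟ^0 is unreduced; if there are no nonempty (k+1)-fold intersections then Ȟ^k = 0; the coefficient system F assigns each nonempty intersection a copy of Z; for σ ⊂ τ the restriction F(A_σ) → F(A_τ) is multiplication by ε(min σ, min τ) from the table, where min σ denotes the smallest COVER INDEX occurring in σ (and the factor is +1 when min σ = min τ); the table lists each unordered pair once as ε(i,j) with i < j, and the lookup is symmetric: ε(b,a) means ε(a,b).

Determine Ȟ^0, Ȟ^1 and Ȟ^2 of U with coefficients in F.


Ȟ^0 = 0,  Ȟ^1 = Z ⊕ Z/2,  Ȟ^2 = 0

nerve simplices:
  A12={r} A13={p} A14={s} A15={q} A23={v} A45={u}
C dims 5,6; δ0: rk 5, SNF 1^4·2
degree 0: 5−5−0 = 0 → Ȟ^0 ≅ 0
degree 1: 6−0−5 = 1 plus torsion [2] → Ȟ^1 ≅ Z ⊕ Z/2
degree 2: 0−0−0 = 0 → Ȟ^2 ≅ 0
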